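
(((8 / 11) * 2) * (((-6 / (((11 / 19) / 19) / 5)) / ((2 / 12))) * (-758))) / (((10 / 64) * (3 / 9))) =15131086848 / 121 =125050304.53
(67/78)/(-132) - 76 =-782563/10296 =-76.01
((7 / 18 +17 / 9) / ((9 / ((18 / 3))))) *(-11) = -451 / 27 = -16.70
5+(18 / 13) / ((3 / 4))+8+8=297 / 13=22.85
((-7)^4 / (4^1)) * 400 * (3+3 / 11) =8643600 / 11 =785781.82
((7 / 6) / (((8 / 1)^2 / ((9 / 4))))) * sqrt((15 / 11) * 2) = 21 * sqrt(330) / 5632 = 0.07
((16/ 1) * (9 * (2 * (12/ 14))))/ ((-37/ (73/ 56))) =-15768/ 1813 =-8.70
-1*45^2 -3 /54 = -36451 /18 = -2025.06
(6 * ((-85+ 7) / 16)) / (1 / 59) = -6903 / 4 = -1725.75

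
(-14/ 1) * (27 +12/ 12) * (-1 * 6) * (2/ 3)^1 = 1568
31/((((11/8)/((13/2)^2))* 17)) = 10478/187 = 56.03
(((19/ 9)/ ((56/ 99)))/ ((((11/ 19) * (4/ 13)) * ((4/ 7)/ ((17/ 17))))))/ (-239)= -4693/ 30592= -0.15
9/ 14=0.64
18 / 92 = 9 / 46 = 0.20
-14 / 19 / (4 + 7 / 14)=-28 / 171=-0.16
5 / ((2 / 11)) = 55 / 2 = 27.50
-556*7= -3892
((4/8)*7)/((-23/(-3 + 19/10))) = 77/460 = 0.17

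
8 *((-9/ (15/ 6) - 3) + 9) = 96/ 5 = 19.20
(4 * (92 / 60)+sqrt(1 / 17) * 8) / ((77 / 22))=16 * sqrt(17) / 119+184 / 105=2.31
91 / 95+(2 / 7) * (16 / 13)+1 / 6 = 76571 / 51870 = 1.48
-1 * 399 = -399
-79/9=-8.78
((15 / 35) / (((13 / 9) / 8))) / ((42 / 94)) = 3384 / 637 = 5.31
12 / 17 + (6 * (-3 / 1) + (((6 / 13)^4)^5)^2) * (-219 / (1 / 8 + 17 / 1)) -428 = -165805816035093065580263103328298523414796826984240 / 841208361388873737570785724026681224591715692729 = -197.10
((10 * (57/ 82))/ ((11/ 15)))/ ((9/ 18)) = 8550/ 451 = 18.96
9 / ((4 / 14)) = 63 / 2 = 31.50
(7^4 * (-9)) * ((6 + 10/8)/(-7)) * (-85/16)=-7609455/64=-118897.73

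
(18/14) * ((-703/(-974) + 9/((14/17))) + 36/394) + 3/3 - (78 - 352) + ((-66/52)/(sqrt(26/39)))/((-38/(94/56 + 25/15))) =3091 * sqrt(6)/55328 + 1363746751/4701011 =290.23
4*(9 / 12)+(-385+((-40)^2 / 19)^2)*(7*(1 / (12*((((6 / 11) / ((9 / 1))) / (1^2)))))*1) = 186426819 / 2888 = 64552.22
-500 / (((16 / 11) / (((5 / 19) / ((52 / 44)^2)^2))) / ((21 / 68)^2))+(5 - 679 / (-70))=515772624129 / 50185104320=10.28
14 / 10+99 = 502 / 5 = 100.40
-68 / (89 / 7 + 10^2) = -476 / 789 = -0.60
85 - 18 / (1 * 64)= 2711 / 32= 84.72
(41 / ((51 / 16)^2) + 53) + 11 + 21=231581 / 2601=89.04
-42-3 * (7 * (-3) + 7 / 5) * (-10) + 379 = -251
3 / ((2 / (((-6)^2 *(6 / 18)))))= 18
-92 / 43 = -2.14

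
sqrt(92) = 2 * sqrt(23) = 9.59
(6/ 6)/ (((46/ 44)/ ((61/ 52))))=671/ 598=1.12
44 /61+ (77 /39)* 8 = 39292 /2379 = 16.52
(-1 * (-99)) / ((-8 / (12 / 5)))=-297 / 10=-29.70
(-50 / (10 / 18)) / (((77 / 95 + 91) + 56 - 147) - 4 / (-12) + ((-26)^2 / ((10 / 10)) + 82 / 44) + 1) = -0.13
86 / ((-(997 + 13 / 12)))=-1032 / 11977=-0.09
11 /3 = 3.67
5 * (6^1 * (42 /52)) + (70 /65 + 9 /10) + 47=9517 /130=73.21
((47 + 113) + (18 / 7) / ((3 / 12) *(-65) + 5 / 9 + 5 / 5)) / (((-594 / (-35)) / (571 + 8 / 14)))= 5919799580 / 1099791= 5382.66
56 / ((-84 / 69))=-46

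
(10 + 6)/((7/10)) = 160/7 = 22.86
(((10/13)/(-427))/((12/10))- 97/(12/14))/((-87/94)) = 59050471/482937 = 122.27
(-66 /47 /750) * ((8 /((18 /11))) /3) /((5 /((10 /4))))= -242 /158625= -0.00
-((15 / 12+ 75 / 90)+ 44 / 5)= -653 / 60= -10.88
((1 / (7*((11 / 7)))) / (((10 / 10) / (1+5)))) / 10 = 3 / 55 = 0.05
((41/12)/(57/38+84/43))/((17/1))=1763/30294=0.06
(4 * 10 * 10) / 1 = 400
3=3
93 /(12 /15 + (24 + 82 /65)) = 6045 /1694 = 3.57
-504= -504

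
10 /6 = 5 /3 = 1.67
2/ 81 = 0.02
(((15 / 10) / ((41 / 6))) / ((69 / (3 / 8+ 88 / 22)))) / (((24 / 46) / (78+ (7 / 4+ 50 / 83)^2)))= 322260155 / 144613888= 2.23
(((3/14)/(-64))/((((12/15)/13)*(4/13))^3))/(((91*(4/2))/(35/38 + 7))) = -5987099625/278921216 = -21.47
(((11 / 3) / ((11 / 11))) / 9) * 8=88 / 27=3.26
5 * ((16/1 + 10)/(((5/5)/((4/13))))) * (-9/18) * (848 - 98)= -15000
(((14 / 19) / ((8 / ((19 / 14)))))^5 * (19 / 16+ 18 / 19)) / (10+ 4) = 649 / 139460608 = 0.00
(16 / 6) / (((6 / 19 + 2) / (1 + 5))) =76 / 11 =6.91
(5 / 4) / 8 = 5 / 32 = 0.16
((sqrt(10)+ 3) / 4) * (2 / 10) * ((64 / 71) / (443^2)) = 48 / 69668395+ 16 * sqrt(10) / 69668395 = 0.00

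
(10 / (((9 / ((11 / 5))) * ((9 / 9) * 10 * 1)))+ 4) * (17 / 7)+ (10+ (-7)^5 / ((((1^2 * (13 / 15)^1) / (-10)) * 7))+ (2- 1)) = 113534506 / 4095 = 27725.15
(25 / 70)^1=5 / 14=0.36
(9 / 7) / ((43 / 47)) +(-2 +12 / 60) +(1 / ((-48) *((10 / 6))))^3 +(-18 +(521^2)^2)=11355005519485030099 / 154112000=73680216462.61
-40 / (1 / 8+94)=-320 / 753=-0.42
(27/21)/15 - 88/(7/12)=-5277/35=-150.77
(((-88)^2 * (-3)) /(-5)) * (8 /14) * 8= 743424 /35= 21240.69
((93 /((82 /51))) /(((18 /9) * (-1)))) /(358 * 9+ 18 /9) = -153 /17056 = -0.01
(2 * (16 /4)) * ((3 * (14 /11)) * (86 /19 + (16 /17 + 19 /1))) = 2655408 /3553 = 747.37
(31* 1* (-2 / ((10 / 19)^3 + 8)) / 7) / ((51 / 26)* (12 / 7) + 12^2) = -2764177 / 374621760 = -0.01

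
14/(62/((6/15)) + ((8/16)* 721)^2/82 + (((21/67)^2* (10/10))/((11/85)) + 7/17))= 3854722256/479376561227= 0.01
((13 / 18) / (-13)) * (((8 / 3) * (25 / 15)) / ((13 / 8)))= -160 / 1053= -0.15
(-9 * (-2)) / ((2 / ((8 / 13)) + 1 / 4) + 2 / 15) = 540 / 109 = 4.95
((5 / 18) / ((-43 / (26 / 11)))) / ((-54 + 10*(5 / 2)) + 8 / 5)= 325 / 583209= 0.00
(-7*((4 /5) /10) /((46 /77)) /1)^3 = -156590819 /190109375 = -0.82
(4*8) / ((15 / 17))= 36.27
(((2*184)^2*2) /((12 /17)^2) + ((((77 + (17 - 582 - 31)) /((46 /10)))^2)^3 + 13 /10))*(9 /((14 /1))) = 27483168275316602892143 /20725024460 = 1326086168359.42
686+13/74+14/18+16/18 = 152701/222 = 687.84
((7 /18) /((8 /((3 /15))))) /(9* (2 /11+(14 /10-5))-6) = -77 /291168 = -0.00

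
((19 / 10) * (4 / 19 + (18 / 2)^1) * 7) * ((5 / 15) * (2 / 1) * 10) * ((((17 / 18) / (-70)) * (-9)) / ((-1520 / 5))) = -595 / 1824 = -0.33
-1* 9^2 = -81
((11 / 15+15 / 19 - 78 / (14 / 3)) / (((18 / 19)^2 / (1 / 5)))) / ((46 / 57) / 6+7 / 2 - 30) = 10940827 / 85210650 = 0.13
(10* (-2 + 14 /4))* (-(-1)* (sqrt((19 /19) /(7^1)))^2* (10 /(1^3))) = 150 /7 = 21.43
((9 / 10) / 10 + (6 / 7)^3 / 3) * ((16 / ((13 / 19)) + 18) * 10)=2767203 / 22295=124.12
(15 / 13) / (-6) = -5 / 26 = -0.19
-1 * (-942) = 942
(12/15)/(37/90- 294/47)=-3384/24721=-0.14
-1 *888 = -888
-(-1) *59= 59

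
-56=-56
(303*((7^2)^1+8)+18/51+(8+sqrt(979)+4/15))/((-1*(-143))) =sqrt(979)/143+400573/3315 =121.06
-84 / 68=-1.24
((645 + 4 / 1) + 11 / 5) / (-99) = -296 / 45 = -6.58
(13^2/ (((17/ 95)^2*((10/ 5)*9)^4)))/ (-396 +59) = -1525225/ 10223927568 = -0.00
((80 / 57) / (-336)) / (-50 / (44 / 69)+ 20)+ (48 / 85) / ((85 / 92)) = 1358648614 / 2222619525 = 0.61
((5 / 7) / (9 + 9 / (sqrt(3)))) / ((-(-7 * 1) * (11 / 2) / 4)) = 20 / 1617 -20 * sqrt(3) / 4851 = 0.01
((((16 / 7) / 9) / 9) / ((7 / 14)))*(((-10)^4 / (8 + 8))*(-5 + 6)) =35.27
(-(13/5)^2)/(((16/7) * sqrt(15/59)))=-1183 * sqrt(885)/6000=-5.87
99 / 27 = 11 / 3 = 3.67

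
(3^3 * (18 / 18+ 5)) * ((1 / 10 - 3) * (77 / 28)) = -25839 / 20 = -1291.95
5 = 5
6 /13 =0.46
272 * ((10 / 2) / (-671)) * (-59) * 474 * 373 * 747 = 10597384582560 / 671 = 15793419646.14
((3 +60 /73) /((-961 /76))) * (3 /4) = -513 /2263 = -0.23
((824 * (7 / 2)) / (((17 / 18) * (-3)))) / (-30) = 2884 / 85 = 33.93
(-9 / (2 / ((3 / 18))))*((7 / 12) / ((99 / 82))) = -287 / 792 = -0.36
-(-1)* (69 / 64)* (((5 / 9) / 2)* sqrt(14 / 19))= 115* sqrt(266) / 7296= 0.26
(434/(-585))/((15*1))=-434/8775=-0.05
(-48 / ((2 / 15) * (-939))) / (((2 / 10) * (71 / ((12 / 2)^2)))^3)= 699840000 / 112026143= 6.25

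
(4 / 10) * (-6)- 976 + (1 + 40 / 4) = -4837 / 5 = -967.40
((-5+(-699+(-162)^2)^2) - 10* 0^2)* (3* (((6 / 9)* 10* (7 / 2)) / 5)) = 9135658280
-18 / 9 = -2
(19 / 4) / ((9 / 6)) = 19 / 6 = 3.17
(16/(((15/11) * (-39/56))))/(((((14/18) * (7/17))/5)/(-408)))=9765888/91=107317.45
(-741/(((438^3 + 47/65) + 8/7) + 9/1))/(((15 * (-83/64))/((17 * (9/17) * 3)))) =1618344/132221060143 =0.00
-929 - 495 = -1424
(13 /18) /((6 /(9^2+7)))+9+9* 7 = 82.59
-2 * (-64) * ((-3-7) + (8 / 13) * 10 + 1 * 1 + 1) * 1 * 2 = -6144 / 13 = -472.62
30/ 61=0.49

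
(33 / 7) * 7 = 33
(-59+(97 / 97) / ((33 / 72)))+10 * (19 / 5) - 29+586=5920 / 11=538.18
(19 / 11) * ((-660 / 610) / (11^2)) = -114 / 7381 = -0.02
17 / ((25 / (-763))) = -12971 / 25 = -518.84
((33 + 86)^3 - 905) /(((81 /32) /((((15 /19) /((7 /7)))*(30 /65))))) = 13819520 /57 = 242447.72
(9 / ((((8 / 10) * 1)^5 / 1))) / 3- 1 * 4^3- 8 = -64353 / 1024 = -62.84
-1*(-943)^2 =-889249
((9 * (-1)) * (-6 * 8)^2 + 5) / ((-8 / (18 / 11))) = 186579 / 44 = 4240.43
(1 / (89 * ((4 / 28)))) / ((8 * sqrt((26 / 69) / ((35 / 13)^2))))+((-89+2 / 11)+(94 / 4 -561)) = -13779 / 22+245 * sqrt(1794) / 240656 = -626.28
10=10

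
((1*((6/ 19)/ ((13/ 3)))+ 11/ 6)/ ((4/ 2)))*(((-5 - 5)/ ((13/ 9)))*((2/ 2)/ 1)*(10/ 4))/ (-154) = 211875/ 1977976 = 0.11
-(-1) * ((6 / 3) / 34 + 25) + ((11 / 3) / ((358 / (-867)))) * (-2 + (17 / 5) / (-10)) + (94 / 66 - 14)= 334013723 / 10041900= 33.26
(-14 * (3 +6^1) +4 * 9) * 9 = -810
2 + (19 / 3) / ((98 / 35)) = 179 / 42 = 4.26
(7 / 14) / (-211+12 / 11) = -0.00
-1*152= -152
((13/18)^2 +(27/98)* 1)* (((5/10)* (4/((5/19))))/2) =48089/15876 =3.03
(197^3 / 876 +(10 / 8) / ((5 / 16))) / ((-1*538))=-7648877 / 471288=-16.23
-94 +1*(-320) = -414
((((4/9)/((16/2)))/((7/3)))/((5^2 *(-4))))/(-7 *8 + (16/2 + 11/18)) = 3/597100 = 0.00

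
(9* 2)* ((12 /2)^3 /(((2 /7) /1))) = 13608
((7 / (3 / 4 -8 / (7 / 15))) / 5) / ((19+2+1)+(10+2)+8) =-14 / 6885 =-0.00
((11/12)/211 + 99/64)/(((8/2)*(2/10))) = 314215/162048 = 1.94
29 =29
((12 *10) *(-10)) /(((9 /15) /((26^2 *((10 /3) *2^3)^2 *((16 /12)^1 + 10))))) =-294195200000 /27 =-10896118518.52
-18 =-18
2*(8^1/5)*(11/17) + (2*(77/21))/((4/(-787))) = -734789/510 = -1440.76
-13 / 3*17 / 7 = -221 / 21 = -10.52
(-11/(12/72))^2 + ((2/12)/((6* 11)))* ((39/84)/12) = 579591949/133056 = 4356.00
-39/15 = -13/5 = -2.60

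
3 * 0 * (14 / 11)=0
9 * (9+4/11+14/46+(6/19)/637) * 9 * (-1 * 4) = -9592167744/3062059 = -3132.59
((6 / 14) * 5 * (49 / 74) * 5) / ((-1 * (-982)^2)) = -525 / 71359976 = -0.00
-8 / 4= -2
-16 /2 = -8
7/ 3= 2.33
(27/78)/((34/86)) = 387/442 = 0.88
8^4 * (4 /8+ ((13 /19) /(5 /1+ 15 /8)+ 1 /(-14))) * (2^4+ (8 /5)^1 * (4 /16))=1297473536 /36575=35474.33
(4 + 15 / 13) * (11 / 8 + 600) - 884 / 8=310845 / 104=2988.89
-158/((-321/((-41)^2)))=265598/321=827.41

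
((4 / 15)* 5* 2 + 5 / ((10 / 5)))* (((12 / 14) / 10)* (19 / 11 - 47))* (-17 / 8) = 131223 / 3080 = 42.60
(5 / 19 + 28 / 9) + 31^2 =964.37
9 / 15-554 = -2767 / 5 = -553.40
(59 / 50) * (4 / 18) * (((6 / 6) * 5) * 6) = 118 / 15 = 7.87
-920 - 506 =-1426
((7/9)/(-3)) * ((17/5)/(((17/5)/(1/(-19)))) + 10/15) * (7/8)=-1715/12312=-0.14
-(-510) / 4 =255 / 2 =127.50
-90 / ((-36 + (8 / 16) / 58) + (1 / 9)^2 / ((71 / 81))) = 741240 / 296309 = 2.50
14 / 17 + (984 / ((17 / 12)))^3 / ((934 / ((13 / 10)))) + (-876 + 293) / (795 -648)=786550847152813 / 1686362685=466418.56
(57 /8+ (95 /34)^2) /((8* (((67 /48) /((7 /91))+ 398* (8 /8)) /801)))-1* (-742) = 17216554969 /23091100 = 745.59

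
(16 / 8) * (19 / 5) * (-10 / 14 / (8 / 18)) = -171 / 14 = -12.21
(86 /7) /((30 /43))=1849 /105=17.61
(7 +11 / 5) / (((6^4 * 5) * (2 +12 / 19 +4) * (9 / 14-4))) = -437 / 6852600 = -0.00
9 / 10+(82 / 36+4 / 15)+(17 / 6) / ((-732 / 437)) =7699 / 4392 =1.75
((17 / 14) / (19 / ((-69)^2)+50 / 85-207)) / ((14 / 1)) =-1375929 / 3274381096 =-0.00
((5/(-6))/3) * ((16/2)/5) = -4/9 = -0.44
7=7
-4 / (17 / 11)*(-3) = 132 / 17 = 7.76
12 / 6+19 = 21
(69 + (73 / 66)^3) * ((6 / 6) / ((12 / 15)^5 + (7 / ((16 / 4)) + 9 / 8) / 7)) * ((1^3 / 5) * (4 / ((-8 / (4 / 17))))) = -9314716250 / 4154928129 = -2.24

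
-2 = -2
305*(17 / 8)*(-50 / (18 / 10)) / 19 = -648125 / 684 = -947.55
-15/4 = -3.75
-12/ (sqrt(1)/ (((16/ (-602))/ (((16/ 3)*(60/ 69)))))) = 207/ 3010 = 0.07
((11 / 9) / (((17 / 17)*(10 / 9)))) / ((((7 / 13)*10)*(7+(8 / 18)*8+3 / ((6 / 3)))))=1287 / 75950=0.02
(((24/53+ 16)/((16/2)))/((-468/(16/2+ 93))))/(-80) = 11009/1984320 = 0.01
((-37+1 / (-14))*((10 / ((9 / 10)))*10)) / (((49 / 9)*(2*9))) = -43250 / 1029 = -42.03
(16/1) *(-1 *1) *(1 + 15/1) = -256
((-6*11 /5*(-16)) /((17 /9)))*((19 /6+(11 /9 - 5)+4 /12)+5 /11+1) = 11184 /85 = 131.58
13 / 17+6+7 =13.76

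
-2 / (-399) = 2 / 399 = 0.01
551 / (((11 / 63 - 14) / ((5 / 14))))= -24795 / 1742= -14.23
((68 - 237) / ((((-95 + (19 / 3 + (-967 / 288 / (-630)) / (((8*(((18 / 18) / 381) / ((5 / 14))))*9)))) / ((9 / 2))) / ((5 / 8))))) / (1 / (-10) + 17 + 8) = 19317916800 / 89720450821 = 0.22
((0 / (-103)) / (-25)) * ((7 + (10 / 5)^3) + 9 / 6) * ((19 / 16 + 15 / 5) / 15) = 0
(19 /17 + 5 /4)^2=25921 /4624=5.61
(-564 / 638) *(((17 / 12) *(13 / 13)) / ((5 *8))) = -799 / 25520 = -0.03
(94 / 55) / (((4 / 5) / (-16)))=-376 / 11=-34.18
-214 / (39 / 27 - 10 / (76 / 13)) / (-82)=-36594 / 3731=-9.81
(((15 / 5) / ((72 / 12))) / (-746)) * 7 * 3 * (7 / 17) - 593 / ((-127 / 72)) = 1082922675 / 3221228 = 336.18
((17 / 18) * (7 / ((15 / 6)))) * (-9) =-119 / 5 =-23.80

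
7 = 7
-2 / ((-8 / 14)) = 7 / 2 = 3.50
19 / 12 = 1.58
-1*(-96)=96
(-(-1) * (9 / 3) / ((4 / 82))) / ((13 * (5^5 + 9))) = 123 / 81484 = 0.00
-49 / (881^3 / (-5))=245 / 683797841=0.00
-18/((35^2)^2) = -18/1500625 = -0.00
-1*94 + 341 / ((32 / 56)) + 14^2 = 2795 / 4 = 698.75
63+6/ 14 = 444/ 7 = 63.43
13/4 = 3.25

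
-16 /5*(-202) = 3232 /5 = 646.40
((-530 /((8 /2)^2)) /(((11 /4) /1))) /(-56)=265 /1232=0.22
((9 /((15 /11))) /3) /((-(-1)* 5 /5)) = 11 /5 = 2.20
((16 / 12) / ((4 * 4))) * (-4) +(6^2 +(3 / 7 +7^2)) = 1787 / 21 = 85.10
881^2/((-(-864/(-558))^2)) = -745890721/2304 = -323737.29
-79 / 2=-39.50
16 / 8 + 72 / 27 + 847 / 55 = 301 / 15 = 20.07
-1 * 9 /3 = -3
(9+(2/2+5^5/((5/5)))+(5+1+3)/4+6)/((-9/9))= -12573/4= -3143.25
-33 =-33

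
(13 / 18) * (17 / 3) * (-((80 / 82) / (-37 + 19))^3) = 884000 / 1356572043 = 0.00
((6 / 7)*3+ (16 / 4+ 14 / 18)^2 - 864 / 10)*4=-691756 / 2835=-244.01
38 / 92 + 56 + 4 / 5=13159 / 230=57.21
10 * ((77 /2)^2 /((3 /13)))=385385 /6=64230.83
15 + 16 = 31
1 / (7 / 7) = 1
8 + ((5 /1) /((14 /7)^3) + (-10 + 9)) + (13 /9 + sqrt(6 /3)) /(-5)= 2641 /360 - sqrt(2) /5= 7.05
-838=-838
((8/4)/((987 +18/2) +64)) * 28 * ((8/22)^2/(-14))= -16/32065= -0.00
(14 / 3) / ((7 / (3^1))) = 2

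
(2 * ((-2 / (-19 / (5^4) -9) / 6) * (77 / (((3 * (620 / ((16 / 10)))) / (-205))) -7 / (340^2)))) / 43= -3649508275 / 156547989216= -0.02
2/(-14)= -0.14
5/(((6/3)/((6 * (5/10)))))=7.50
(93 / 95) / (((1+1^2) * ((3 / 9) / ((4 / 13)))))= 558 / 1235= 0.45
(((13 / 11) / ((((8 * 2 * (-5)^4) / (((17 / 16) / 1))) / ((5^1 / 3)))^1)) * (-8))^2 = 48841 / 17424000000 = 0.00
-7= -7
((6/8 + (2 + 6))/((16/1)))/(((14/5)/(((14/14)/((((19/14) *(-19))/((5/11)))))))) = -875/254144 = -0.00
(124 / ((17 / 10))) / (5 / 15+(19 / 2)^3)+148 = 10364324 / 69989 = 148.09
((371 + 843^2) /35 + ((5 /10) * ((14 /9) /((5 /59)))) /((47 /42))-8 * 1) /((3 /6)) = 200509628 /4935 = 40630.12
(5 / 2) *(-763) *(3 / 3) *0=0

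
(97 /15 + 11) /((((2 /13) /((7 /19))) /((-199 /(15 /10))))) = -4744558 /855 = -5549.19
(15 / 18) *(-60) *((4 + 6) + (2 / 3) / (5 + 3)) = -3025 / 6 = -504.17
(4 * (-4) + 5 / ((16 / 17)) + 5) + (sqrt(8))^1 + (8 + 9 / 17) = 2 * sqrt(2) + 773 / 272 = 5.67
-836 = -836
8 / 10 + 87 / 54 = 217 / 90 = 2.41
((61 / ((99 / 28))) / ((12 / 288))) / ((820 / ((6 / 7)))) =976 / 2255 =0.43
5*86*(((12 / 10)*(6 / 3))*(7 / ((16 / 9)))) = 8127 / 2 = 4063.50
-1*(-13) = 13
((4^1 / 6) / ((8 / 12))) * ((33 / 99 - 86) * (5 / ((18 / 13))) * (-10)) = 83525 / 27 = 3093.52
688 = 688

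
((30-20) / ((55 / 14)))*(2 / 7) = 8 / 11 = 0.73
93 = 93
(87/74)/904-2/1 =-133705/66896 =-2.00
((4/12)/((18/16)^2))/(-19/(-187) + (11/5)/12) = 239360/258957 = 0.92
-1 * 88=-88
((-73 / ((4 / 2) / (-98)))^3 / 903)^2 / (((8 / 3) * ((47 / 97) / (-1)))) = -4146572805561139233217 / 2085672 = -1988123159135827.32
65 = 65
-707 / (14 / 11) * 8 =-4444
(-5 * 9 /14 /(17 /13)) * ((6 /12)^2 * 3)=-1755 /952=-1.84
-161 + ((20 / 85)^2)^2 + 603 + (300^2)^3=729000000000442.00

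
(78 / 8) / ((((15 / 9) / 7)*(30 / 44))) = 60.06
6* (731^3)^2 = 915494020615727286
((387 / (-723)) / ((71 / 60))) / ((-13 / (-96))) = -743040 / 222443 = -3.34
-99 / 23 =-4.30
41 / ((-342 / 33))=-451 / 114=-3.96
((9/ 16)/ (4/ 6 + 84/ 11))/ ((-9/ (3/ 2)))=-99/ 8768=-0.01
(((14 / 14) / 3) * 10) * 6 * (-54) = -1080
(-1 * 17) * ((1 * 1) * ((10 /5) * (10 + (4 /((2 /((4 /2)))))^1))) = -476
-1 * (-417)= 417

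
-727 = -727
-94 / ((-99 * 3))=0.32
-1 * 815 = -815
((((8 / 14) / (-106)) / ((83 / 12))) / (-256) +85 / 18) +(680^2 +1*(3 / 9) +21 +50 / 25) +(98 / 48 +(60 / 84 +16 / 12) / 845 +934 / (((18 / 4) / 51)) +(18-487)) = 3541161125558507 / 7493784480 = 472546.43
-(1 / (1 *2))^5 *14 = -7 / 16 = -0.44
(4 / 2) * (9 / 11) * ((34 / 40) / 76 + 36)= 492633 / 8360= 58.93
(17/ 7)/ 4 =17/ 28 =0.61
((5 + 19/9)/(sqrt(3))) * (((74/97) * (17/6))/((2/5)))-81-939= -1020 + 100640 * sqrt(3)/7857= -997.81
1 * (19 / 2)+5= 29 / 2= 14.50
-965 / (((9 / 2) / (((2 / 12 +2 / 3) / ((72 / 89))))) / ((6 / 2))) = -429425 / 648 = -662.69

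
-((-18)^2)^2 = -104976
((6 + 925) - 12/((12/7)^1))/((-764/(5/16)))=-1155/3056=-0.38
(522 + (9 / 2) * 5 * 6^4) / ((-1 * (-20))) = 14841 / 10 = 1484.10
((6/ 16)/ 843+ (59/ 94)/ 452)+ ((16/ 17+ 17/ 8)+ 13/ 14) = 5678167883/ 1420756232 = 4.00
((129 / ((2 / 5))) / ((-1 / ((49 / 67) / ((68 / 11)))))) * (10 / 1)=-381.54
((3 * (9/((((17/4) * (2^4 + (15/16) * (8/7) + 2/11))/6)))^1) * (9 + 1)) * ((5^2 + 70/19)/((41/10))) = 5438664000/35186651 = 154.57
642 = 642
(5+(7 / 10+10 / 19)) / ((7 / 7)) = 1183 / 190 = 6.23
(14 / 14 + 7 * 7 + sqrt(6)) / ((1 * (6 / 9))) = 3 * sqrt(6) / 2 + 75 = 78.67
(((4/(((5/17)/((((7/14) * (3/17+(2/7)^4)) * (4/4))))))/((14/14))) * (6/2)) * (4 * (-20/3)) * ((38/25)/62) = -2.44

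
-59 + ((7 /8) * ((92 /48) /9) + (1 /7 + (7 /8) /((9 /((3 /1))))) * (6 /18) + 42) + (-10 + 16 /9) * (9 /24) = -119461 /6048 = -19.75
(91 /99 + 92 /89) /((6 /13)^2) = 9.17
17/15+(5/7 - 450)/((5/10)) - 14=-95701/105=-911.44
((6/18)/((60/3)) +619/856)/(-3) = -9499/38520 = -0.25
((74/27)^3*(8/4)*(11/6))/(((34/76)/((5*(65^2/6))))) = 1789114613000/3011499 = 594094.37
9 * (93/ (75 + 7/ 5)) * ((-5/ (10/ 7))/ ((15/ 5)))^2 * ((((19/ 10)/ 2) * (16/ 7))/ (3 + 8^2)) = 12369/ 25594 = 0.48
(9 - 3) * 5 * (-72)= -2160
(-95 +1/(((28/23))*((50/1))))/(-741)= 10229/79800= 0.13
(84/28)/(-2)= -3/2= -1.50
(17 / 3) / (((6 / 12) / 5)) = 170 / 3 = 56.67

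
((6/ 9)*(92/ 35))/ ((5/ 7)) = 184/ 75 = 2.45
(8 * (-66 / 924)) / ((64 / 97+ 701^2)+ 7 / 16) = -6208 / 5338592385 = -0.00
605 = 605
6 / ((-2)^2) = 1.50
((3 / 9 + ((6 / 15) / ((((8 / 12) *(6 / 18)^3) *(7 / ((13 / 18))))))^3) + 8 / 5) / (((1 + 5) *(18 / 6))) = 6794239 / 18522000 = 0.37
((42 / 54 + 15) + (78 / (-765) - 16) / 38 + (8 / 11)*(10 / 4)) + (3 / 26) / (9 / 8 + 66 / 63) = 2613614573 / 151730865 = 17.23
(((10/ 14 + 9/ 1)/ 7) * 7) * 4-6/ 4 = 37.36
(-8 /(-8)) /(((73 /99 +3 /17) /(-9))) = -15147 /1538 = -9.85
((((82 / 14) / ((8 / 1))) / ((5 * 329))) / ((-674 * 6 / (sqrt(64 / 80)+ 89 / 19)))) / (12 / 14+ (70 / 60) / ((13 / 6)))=-47437 / 128417543520 -533 * sqrt(5) / 16897045200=-0.00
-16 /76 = -4 /19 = -0.21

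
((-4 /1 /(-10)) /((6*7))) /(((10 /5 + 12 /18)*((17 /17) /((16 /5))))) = 2 /175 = 0.01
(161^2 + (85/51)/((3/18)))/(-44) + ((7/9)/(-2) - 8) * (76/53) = -12621559/20988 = -601.37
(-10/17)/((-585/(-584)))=-1168/1989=-0.59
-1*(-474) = 474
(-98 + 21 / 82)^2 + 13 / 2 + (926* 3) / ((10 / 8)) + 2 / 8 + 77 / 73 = 7230296136 / 613565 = 11784.08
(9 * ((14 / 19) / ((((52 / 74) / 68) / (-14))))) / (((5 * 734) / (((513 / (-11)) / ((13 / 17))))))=509286204 / 3411265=149.30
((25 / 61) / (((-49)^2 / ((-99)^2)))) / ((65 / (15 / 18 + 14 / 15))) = 173151 / 3807986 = 0.05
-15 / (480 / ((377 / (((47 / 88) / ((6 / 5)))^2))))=-3284424 / 55225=-59.47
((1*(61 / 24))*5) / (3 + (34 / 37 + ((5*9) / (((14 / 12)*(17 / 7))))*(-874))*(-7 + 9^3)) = -191845 / 151285212408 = -0.00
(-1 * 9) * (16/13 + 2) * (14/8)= -1323/26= -50.88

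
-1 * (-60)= 60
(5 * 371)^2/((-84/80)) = -9831500/3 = -3277166.67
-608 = -608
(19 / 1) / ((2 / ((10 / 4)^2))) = 475 / 8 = 59.38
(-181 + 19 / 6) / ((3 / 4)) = -2134 / 9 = -237.11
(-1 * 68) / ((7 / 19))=-1292 / 7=-184.57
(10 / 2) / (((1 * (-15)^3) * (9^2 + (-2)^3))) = -1 / 49275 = -0.00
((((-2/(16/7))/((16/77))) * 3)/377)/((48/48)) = -1617/48256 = -0.03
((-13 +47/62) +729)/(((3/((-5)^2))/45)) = 16664625/62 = 268784.27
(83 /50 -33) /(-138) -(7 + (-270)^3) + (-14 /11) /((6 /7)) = 497979691079 /25300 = 19682991.74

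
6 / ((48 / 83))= 83 / 8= 10.38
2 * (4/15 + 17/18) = 109/45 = 2.42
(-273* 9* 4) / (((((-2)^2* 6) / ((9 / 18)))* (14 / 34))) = -1989 / 4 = -497.25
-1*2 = -2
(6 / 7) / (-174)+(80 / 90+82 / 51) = 77393 / 31059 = 2.49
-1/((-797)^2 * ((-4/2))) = 1/1270418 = 0.00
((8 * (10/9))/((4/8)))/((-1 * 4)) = -40/9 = -4.44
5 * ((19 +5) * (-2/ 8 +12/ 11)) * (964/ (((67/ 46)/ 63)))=3100975920/ 737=4207565.70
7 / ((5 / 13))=91 / 5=18.20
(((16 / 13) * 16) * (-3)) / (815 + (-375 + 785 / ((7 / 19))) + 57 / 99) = -11088 / 482599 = -0.02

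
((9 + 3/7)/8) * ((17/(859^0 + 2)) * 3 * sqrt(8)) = 561 * sqrt(2)/14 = 56.67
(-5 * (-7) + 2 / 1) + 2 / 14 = 260 / 7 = 37.14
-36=-36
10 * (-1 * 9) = -90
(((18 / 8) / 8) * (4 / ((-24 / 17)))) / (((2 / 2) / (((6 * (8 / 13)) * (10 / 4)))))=-765 / 104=-7.36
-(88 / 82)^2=-1936 / 1681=-1.15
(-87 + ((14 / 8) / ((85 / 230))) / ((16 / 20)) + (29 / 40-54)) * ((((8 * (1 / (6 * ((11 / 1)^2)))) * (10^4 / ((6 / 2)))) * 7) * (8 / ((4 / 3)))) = -207270.78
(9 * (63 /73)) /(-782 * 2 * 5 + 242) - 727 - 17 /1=-45730767 /61466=-744.00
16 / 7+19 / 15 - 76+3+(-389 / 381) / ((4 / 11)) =-3854101 / 53340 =-72.26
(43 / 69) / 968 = 43 / 66792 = 0.00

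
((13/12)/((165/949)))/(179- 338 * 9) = -12337/5668740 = -0.00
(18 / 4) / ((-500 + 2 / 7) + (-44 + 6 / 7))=-63 / 7600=-0.01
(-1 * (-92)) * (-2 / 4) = -46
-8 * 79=-632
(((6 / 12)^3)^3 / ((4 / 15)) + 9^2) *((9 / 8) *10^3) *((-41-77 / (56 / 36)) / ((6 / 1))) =-1374593.03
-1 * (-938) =938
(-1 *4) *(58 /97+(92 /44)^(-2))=-169676 /51313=-3.31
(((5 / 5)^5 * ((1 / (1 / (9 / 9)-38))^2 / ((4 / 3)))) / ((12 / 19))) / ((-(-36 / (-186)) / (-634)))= 2.84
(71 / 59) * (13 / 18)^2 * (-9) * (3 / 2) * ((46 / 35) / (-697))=275977 / 17271660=0.02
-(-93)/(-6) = -31/2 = -15.50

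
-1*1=-1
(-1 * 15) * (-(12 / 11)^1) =180 / 11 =16.36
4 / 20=1 / 5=0.20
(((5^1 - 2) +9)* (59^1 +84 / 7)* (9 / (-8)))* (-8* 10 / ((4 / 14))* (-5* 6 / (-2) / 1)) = 4025700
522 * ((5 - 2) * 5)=7830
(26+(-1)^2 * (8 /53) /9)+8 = 16226 /477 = 34.02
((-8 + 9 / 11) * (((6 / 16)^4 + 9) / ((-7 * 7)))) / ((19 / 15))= 43779825 / 41947136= 1.04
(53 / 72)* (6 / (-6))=-53 / 72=-0.74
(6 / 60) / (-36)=-1 / 360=-0.00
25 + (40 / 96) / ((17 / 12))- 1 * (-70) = 1620 / 17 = 95.29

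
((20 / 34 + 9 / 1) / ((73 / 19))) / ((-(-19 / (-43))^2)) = -301387 / 23579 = -12.78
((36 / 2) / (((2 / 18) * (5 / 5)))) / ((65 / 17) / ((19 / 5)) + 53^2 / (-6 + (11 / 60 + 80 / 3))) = 21819942 / 18281665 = 1.19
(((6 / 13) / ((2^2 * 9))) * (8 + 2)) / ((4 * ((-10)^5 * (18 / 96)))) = -1 / 585000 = -0.00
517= 517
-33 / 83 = -0.40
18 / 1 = 18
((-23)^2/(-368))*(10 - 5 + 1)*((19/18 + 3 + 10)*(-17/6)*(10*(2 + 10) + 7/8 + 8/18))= 41671.12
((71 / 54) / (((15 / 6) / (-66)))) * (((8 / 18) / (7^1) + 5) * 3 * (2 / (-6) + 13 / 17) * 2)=-21924232 / 48195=-454.91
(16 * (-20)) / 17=-320 / 17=-18.82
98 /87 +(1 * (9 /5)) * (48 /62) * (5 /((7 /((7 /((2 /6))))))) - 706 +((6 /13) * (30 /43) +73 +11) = -904043620 /1507623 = -599.65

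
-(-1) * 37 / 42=0.88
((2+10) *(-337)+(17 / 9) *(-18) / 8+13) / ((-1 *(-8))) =-16141 / 32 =-504.41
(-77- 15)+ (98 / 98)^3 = -91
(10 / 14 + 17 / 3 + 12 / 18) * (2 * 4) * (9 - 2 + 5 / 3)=30784 / 63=488.63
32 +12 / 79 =2540 / 79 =32.15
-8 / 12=-2 / 3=-0.67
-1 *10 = -10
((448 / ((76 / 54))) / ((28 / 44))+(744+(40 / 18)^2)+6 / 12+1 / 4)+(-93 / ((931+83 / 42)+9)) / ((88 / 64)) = 3348346647073 / 2679048108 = 1249.83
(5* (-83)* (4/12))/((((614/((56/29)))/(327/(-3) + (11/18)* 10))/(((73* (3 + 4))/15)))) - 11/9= 1098802867/721143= 1523.70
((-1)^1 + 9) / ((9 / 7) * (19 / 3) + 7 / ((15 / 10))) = 168 / 269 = 0.62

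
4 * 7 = 28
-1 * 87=-87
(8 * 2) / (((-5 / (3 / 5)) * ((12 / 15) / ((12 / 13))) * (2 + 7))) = -16 / 65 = -0.25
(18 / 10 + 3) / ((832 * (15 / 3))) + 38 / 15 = 19769 / 7800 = 2.53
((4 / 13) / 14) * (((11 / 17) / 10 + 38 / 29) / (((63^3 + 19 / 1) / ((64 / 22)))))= 0.00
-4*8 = -32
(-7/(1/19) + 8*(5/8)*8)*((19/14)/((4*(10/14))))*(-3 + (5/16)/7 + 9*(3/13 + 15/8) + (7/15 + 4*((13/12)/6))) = -663208699/873600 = -759.17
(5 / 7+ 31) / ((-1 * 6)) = -37 / 7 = -5.29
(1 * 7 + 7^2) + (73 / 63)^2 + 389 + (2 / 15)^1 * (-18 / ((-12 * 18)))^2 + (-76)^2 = 987859267 / 158760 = 6222.34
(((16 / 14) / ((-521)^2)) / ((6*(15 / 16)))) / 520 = 8 / 5557754475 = 0.00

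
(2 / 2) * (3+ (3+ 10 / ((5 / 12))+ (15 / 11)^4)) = 489855 / 14641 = 33.46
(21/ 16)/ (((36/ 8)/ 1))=7/ 24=0.29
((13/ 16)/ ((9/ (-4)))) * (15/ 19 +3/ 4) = -169/ 304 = -0.56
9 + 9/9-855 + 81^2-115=5601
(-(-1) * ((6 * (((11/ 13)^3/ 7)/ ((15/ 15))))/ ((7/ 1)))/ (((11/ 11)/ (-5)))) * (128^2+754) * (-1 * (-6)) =-4105922040/ 107653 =-38140.34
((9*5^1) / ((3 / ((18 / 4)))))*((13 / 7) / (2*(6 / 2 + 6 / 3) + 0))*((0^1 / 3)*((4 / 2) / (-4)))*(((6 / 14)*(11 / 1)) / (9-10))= 0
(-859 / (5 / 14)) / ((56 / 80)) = -3436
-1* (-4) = 4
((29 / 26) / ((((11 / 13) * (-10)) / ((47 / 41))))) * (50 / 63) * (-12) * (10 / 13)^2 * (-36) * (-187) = 278052000 / 48503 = 5732.68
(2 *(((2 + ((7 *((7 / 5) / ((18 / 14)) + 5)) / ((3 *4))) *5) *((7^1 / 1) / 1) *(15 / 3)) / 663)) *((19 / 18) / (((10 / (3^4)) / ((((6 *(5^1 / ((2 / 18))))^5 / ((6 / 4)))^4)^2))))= 2763974637157960039977046997963454739415289000303059366808960000000000000000000000000000000000000000 / 221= 12506672566325611040620120000000000000000000000000000000000000000000000000000000000000000000000000.00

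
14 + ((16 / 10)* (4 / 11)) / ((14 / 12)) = 5582 / 385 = 14.50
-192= -192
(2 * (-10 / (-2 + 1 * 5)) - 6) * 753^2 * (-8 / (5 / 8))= 91931059.20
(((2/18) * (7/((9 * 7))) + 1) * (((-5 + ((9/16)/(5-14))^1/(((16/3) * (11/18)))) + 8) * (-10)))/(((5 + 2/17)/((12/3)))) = -4875515/206712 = -23.59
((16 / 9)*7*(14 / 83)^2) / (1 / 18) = 43904 / 6889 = 6.37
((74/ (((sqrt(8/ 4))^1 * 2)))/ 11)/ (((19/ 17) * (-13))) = -629 * sqrt(2)/ 5434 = -0.16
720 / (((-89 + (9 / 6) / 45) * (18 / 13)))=-5.84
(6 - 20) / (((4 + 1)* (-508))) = 7 / 1270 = 0.01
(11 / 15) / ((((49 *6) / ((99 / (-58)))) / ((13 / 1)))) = -1573 / 28420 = -0.06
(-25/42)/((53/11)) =-275/2226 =-0.12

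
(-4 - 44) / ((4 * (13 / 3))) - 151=-1999 / 13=-153.77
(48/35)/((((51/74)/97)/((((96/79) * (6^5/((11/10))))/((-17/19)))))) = -3257875759104/1757987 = -1853185.35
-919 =-919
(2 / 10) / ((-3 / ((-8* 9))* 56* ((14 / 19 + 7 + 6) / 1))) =19 / 3045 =0.01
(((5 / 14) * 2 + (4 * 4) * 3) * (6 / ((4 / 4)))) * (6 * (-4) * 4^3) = -3142656 / 7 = -448950.86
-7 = -7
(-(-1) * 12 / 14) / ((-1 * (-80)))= 3 / 280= 0.01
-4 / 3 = -1.33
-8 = -8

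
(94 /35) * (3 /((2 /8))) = 1128 /35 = 32.23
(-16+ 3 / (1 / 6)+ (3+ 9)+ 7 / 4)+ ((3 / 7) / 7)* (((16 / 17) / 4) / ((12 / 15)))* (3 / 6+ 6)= 52869 / 3332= 15.87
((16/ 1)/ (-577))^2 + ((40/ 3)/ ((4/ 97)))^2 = 313252898404/ 2996361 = 104544.45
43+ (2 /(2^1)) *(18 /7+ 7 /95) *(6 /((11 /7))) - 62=-9301 /1045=-8.90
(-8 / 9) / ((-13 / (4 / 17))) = 32 / 1989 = 0.02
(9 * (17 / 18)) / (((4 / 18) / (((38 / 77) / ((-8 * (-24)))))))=969 / 9856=0.10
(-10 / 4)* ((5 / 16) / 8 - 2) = 1255 / 256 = 4.90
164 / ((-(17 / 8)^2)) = -36.32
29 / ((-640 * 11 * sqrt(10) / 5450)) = -3161 * sqrt(10) / 1408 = -7.10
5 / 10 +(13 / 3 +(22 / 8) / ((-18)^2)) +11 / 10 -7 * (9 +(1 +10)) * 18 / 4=-624.06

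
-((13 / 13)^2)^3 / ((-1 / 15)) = 15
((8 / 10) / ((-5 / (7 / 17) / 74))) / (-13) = 2072 / 5525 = 0.38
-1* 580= -580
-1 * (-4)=4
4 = 4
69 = 69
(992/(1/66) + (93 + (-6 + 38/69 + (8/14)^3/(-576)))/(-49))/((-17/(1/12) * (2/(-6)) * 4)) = 113887039981/473150664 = 240.70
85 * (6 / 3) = 170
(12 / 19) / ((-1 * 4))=-3 / 19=-0.16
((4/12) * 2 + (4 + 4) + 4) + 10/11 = 448/33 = 13.58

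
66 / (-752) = -33 / 376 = -0.09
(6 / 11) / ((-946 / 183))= -549 / 5203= -0.11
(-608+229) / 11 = -379 / 11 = -34.45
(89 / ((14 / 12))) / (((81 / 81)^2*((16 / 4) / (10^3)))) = 133500 / 7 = 19071.43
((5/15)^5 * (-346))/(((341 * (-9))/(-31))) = -346/24057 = -0.01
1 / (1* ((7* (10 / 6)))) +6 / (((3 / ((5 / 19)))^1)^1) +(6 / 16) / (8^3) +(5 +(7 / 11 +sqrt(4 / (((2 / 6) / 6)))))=187237817 / 29962240 +6* sqrt(2)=14.73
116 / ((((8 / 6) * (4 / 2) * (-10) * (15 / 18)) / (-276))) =36018 / 25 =1440.72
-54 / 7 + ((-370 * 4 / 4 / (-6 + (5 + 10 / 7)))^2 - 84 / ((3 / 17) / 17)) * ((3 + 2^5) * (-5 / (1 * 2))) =-4064104586 / 63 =-64509596.60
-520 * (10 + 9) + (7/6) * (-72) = -9964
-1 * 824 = -824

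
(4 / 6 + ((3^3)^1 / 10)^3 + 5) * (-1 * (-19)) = 1444931 / 3000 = 481.64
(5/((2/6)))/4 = 3.75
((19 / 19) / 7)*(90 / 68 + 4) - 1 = -57 / 238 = -0.24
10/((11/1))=10/11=0.91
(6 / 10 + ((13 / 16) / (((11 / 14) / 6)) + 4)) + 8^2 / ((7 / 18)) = 270079 / 1540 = 175.38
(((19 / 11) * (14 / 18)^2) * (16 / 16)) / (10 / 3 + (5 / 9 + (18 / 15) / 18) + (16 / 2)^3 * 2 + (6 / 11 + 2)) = 4655 / 4590882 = 0.00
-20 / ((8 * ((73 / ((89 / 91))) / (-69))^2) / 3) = -565678215 / 88258898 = -6.41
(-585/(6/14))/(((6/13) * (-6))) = 5915/12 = 492.92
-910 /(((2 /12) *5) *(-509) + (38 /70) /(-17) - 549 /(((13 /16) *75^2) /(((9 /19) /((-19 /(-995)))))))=381153727500 /178923772849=2.13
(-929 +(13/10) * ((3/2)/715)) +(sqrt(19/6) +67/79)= -80656163/86900 +sqrt(114)/6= -926.37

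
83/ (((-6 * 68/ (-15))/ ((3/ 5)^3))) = 2241/ 3400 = 0.66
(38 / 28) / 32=19 / 448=0.04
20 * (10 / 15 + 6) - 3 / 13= 5191 / 39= 133.10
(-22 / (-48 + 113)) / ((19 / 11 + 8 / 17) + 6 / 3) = -4114 / 51025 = -0.08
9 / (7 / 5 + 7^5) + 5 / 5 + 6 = 65371 / 9338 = 7.00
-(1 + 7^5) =-16808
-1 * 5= -5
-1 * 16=-16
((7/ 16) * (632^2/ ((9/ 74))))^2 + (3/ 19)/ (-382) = 1213681776888686989/ 587898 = 2064442772196.35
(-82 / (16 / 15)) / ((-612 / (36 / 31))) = 615 / 4216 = 0.15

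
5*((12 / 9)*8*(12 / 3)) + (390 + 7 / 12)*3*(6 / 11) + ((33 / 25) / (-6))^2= 70332743 / 82500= 852.52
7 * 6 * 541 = 22722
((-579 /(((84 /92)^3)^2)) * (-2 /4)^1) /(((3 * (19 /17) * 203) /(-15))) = -2428528759045 /220533285798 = -11.01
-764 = -764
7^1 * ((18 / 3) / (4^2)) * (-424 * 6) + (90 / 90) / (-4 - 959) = -6430915 / 963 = -6678.00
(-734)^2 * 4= 2155024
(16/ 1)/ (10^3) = 2/ 125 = 0.02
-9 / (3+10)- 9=-126 / 13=-9.69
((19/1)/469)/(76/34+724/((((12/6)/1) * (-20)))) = -3230/1264893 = -0.00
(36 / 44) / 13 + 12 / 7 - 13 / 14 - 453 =-452.15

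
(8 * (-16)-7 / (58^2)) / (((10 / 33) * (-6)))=4736589 / 67280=70.40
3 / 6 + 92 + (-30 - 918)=-1711 / 2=-855.50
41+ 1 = 42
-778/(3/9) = -2334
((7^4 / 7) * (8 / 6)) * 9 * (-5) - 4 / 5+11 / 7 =-20579.23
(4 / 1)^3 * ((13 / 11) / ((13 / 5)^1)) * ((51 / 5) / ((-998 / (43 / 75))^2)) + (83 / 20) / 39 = 28443391381 / 267053572500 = 0.11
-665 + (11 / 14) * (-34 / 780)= -3631087 / 5460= -665.03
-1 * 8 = -8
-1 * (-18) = 18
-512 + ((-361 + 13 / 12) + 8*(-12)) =-11615 / 12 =-967.92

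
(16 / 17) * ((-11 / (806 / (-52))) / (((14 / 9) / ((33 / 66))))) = 792 / 3689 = 0.21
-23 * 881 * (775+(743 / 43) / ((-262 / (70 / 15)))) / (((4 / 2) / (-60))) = 2652735508120 / 5633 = 470927659.88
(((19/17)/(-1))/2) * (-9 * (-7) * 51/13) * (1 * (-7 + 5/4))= 82593/104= 794.16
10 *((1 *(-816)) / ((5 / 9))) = -14688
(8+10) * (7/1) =126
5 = 5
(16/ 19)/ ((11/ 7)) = 112/ 209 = 0.54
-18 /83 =-0.22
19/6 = 3.17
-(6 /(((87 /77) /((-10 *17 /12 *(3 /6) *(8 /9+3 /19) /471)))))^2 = -0.01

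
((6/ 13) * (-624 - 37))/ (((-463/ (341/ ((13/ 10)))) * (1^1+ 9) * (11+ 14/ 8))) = 1803208/ 1330199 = 1.36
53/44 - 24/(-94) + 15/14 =36643/14476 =2.53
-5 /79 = -0.06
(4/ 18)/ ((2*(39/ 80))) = 80/ 351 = 0.23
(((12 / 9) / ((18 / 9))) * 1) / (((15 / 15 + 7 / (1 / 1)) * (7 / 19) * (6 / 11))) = 209 / 504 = 0.41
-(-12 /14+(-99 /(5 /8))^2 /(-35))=628014 /875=717.73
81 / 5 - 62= -45.80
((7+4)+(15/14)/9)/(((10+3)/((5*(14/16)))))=3.74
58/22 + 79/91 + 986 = 990494/1001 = 989.50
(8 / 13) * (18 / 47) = 144 / 611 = 0.24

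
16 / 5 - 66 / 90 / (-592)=28427 / 8880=3.20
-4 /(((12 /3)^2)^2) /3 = -1 /192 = -0.01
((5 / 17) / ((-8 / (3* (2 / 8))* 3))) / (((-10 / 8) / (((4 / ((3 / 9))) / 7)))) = 3 / 238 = 0.01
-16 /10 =-8 /5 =-1.60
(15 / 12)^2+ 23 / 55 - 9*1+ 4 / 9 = -52073 / 7920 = -6.57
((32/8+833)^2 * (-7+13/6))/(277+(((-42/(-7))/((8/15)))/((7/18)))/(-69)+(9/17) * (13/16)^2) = -2372533898112/194037265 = -12227.21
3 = 3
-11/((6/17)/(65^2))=-790075/6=-131679.17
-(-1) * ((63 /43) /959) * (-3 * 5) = -0.02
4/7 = 0.57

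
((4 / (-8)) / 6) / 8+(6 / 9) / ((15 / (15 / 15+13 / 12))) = 71 / 864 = 0.08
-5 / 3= -1.67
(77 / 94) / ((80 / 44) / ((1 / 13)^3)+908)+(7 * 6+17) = 42726505 / 724176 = 59.00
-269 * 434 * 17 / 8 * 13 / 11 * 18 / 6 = -38701299 / 44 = -879574.98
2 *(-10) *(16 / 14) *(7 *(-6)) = 960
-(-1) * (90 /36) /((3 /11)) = 55 /6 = 9.17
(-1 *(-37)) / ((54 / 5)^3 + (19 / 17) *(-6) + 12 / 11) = 864875 / 29314518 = 0.03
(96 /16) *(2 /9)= 1.33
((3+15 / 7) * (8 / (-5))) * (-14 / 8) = 72 / 5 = 14.40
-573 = -573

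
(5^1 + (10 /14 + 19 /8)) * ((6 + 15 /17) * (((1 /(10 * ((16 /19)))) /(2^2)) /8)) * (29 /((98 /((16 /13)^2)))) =0.09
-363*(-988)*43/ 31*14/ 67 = 215903688/ 2077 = 103949.78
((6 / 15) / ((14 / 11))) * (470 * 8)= 8272 / 7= 1181.71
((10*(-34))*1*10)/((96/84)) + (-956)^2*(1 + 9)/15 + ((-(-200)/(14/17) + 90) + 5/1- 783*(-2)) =12772610/21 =608219.52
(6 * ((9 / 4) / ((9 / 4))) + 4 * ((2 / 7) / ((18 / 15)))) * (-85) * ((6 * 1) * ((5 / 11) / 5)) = -24820 / 77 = -322.34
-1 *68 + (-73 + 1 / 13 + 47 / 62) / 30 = -340481 / 4836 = -70.41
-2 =-2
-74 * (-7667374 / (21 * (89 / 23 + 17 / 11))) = 71774288014 / 14385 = 4989522.98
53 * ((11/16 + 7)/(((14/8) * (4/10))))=32595/56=582.05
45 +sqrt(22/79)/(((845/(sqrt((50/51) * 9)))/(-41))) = 45 -82 * sqrt(44319)/226967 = 44.92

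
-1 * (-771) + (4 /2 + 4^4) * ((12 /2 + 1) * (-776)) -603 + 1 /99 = -138727511 /99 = -1401287.99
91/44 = 2.07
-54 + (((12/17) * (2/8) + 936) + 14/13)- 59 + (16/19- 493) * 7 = -11004957/4199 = -2620.85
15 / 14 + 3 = 57 / 14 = 4.07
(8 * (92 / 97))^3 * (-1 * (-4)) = 1594753024 / 912673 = 1747.34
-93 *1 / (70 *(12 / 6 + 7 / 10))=-31 / 63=-0.49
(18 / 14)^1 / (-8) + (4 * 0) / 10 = -9 / 56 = -0.16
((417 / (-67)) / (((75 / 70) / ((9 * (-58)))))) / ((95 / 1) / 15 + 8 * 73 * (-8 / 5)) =-3047436 / 932707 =-3.27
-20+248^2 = 61484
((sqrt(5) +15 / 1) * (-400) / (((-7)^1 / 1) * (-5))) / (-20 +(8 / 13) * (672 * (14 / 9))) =-11700 / 42539 -780 * sqrt(5) / 42539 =-0.32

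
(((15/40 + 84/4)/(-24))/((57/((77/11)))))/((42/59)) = -59/384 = -0.15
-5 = -5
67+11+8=86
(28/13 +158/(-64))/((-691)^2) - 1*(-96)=19068681085/198632096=96.00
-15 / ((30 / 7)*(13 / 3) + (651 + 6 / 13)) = -0.02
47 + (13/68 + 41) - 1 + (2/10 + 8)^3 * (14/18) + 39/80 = 158055259/306000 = 516.52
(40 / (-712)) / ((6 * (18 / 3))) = -5 / 3204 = -0.00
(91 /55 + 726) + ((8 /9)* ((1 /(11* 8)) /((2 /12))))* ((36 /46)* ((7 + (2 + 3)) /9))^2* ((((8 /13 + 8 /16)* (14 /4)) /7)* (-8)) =275113057 /378235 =727.36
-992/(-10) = 496/5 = 99.20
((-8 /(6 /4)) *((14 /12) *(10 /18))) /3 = -280 /243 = -1.15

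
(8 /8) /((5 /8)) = 8 /5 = 1.60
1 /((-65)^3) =-1 /274625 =-0.00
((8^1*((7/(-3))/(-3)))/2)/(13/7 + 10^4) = 196/630117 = 0.00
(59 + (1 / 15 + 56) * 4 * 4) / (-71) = -14341 / 1065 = -13.47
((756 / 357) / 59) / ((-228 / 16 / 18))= -864 / 19057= -0.05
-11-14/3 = -47/3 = -15.67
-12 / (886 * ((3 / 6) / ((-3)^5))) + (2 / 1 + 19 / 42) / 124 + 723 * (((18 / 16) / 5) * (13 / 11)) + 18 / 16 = 199.98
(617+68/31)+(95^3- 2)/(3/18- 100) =-147973573/18569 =-7968.85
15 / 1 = 15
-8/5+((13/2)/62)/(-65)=-1.60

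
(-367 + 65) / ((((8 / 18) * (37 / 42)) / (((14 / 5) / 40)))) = -199773 / 3700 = -53.99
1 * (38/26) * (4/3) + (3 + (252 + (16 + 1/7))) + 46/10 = 379049/1365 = 277.69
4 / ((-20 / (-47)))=9.40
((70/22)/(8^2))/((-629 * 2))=-35/885632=-0.00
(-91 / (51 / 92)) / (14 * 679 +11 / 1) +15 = 7272133 / 485367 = 14.98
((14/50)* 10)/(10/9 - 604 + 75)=-126/23755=-0.01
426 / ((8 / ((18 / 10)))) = 1917 / 20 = 95.85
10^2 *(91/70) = 130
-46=-46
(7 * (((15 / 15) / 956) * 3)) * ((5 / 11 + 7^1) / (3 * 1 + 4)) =123 / 5258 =0.02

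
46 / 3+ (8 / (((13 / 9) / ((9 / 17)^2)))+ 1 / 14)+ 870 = 139956503 / 157794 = 886.96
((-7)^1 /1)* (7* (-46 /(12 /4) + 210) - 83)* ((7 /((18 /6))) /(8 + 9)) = -188111 /153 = -1229.48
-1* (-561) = 561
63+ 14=77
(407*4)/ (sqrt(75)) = 1628*sqrt(3)/ 15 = 187.99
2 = 2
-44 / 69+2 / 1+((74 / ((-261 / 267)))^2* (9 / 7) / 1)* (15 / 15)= 2993455702 / 406203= 7369.36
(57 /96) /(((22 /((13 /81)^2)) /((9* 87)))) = 93119 /171072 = 0.54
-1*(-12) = 12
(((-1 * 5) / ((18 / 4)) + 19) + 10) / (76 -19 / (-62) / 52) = 809224 / 2205387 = 0.37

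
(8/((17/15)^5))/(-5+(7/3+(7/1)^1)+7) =0.38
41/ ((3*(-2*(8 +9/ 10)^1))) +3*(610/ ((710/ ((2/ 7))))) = -4163/ 132699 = -0.03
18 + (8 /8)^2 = 19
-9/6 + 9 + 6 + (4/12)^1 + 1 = 89/6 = 14.83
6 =6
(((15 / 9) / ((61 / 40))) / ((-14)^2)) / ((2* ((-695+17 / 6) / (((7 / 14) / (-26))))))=25 / 322746242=0.00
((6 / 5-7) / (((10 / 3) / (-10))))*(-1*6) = -522 / 5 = -104.40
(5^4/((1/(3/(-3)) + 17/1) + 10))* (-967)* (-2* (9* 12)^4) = 82224551520000/13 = 6324965501538.46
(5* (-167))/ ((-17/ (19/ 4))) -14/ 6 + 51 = 57523/ 204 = 281.98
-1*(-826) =826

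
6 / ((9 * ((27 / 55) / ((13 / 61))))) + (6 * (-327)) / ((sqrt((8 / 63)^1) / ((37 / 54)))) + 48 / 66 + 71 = 3914179 / 54351 -4033 * sqrt(14) / 4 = -3700.51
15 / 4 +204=831 / 4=207.75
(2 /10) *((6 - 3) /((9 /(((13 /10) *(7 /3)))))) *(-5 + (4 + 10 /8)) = 91 /1800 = 0.05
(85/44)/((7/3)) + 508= 156719/308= 508.83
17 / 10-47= -453 / 10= -45.30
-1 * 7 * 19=-133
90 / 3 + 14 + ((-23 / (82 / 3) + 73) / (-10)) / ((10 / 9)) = 307547 / 8200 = 37.51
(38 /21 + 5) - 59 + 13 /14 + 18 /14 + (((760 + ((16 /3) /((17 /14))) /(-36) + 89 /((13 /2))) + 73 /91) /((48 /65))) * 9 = 160867433 /17136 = 9387.69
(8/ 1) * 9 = 72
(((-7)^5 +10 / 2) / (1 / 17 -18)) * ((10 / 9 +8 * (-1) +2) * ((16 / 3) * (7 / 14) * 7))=-703802176 / 8235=-85464.75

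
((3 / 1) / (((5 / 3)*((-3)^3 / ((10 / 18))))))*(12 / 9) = -4 / 81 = -0.05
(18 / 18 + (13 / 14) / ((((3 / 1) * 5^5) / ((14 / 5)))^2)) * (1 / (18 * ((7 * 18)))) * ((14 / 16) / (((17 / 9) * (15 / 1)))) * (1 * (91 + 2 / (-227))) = 2197265807 / 1773437500000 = 0.00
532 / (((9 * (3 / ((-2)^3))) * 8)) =-532 / 27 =-19.70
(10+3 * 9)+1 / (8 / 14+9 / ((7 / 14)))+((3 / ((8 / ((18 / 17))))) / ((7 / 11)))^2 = 551441881 / 14727440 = 37.44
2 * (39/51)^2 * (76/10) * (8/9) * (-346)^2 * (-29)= -356730694528/13005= -27430272.55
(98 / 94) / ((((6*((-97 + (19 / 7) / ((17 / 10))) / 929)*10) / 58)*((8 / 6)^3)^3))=-1030686982731 / 1398776791040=-0.74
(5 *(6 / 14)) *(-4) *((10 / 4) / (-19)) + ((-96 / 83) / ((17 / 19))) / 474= 16679918 / 14825377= 1.13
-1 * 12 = -12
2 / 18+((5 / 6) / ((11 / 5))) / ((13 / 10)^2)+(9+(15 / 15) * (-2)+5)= 206381 / 16731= 12.34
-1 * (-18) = 18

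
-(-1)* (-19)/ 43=-19/ 43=-0.44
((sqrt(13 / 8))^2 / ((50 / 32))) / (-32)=-13 / 400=-0.03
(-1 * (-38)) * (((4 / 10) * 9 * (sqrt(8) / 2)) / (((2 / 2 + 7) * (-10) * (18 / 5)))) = -19 * sqrt(2) / 40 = -0.67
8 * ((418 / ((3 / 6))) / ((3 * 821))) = 6688 / 2463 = 2.72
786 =786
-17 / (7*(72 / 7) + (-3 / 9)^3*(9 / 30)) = -0.24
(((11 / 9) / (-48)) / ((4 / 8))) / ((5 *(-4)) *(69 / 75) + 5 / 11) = 605 / 213192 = 0.00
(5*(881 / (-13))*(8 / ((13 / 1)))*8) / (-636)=70480 / 26871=2.62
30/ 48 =5/ 8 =0.62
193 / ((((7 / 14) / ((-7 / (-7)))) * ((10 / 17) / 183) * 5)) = 600423 / 25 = 24016.92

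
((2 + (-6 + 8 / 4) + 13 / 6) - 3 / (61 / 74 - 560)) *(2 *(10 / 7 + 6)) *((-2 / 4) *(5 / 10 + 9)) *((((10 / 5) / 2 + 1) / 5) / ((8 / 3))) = -270503 / 148540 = -1.82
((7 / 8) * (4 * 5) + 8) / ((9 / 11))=31.17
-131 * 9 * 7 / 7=-1179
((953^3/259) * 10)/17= 8655231770/4403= 1965757.84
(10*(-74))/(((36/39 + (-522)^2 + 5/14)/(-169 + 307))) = -502320/1340333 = -0.37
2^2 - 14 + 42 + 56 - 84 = 4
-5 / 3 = -1.67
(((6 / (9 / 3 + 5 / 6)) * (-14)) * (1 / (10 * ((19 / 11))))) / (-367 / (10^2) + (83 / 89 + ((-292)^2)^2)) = -448560 / 2570455940182379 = -0.00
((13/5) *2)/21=26/105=0.25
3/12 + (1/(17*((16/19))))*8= 0.81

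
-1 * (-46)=46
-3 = -3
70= 70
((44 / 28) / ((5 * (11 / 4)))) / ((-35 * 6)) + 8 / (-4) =-7352 / 3675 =-2.00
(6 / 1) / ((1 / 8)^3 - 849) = -3072 / 434687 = -0.01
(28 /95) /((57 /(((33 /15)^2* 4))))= 0.10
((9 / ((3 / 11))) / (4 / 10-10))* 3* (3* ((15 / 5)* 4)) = -371.25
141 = 141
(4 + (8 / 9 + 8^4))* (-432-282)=-8784104 / 3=-2928034.67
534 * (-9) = -4806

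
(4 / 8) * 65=65 / 2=32.50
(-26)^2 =676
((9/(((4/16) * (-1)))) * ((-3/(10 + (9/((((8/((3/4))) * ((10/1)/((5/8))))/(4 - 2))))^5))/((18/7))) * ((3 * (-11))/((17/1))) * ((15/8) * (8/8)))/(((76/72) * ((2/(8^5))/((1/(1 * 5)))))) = -47455.20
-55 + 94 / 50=-53.12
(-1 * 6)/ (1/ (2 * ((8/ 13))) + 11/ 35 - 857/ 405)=272160/ 44873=6.07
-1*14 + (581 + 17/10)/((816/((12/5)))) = -41773/3400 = -12.29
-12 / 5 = -2.40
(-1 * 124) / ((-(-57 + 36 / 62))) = -3844 / 1749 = -2.20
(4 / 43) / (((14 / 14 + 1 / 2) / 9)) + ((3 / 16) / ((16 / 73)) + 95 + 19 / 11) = 98.14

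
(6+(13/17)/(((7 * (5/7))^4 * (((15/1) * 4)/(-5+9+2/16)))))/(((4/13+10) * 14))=132601859/3189200000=0.04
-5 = -5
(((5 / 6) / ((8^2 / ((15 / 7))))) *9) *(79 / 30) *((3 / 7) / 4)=3555 / 50176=0.07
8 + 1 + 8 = 17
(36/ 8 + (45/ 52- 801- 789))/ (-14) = 82401/ 728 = 113.19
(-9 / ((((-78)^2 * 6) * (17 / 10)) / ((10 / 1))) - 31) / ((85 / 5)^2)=-534403 / 4981782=-0.11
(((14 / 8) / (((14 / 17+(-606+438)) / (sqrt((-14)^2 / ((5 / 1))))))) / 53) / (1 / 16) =-68*sqrt(5) / 7685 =-0.02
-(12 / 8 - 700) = 1397 / 2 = 698.50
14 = 14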